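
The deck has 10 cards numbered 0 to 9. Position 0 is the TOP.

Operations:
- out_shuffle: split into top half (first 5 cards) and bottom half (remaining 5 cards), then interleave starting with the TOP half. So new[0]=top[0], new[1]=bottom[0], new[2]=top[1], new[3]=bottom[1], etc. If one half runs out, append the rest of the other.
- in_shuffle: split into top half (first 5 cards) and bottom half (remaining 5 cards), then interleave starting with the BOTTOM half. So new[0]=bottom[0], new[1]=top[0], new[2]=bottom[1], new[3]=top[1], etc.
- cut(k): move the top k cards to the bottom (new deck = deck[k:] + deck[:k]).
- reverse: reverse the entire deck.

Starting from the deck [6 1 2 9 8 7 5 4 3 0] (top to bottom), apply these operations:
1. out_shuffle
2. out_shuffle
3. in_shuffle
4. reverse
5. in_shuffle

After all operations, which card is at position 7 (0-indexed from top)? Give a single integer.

Answer: 2

Derivation:
After op 1 (out_shuffle): [6 7 1 5 2 4 9 3 8 0]
After op 2 (out_shuffle): [6 4 7 9 1 3 5 8 2 0]
After op 3 (in_shuffle): [3 6 5 4 8 7 2 9 0 1]
After op 4 (reverse): [1 0 9 2 7 8 4 5 6 3]
After op 5 (in_shuffle): [8 1 4 0 5 9 6 2 3 7]
Position 7: card 2.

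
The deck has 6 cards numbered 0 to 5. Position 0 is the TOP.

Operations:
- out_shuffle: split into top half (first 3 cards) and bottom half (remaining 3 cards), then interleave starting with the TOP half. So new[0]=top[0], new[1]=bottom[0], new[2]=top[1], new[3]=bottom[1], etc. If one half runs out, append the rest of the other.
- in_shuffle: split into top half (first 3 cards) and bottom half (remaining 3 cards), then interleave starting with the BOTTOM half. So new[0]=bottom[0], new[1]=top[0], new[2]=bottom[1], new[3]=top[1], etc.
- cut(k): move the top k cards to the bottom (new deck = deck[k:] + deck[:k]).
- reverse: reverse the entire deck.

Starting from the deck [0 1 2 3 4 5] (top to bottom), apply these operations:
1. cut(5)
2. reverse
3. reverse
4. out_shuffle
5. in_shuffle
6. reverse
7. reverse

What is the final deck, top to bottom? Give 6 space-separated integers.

After op 1 (cut(5)): [5 0 1 2 3 4]
After op 2 (reverse): [4 3 2 1 0 5]
After op 3 (reverse): [5 0 1 2 3 4]
After op 4 (out_shuffle): [5 2 0 3 1 4]
After op 5 (in_shuffle): [3 5 1 2 4 0]
After op 6 (reverse): [0 4 2 1 5 3]
After op 7 (reverse): [3 5 1 2 4 0]

Answer: 3 5 1 2 4 0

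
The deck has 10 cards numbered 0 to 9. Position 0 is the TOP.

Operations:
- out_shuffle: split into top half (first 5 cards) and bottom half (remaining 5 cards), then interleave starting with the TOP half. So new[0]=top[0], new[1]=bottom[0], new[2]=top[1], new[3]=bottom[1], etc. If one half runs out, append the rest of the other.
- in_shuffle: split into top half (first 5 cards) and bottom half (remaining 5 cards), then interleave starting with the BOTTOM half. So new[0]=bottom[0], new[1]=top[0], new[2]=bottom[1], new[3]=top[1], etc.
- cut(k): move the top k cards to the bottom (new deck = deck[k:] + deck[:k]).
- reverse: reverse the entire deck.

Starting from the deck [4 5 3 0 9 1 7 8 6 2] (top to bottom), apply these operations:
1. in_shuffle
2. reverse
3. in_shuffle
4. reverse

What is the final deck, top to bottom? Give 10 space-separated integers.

Answer: 3 1 6 4 0 7 2 5 9 8

Derivation:
After op 1 (in_shuffle): [1 4 7 5 8 3 6 0 2 9]
After op 2 (reverse): [9 2 0 6 3 8 5 7 4 1]
After op 3 (in_shuffle): [8 9 5 2 7 0 4 6 1 3]
After op 4 (reverse): [3 1 6 4 0 7 2 5 9 8]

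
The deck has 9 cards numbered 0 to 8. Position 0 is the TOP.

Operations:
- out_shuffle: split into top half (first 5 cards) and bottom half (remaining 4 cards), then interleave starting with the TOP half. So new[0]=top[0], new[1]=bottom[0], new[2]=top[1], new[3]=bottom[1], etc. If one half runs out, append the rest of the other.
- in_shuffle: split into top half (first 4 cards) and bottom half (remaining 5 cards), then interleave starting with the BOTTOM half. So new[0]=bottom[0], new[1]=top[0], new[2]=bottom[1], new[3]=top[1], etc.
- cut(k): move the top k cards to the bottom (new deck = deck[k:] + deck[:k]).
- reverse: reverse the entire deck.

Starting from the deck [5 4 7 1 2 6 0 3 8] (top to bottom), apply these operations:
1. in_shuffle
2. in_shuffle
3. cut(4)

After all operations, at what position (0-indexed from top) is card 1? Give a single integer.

Answer: 2

Derivation:
After op 1 (in_shuffle): [2 5 6 4 0 7 3 1 8]
After op 2 (in_shuffle): [0 2 7 5 3 6 1 4 8]
After op 3 (cut(4)): [3 6 1 4 8 0 2 7 5]
Card 1 is at position 2.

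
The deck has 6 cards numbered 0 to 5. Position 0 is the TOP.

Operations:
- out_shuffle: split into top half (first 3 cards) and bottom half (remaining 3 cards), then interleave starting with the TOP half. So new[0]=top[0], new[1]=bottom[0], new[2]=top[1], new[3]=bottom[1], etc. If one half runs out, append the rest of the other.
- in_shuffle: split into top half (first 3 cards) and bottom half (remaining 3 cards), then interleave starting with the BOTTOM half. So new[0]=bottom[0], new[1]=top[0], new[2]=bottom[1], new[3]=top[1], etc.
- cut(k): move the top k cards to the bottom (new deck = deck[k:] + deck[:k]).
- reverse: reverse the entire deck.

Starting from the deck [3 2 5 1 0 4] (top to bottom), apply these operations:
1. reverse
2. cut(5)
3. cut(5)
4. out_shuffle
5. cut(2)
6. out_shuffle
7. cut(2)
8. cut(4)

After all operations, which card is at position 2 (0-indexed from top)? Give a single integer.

Answer: 1

Derivation:
After op 1 (reverse): [4 0 1 5 2 3]
After op 2 (cut(5)): [3 4 0 1 5 2]
After op 3 (cut(5)): [2 3 4 0 1 5]
After op 4 (out_shuffle): [2 0 3 1 4 5]
After op 5 (cut(2)): [3 1 4 5 2 0]
After op 6 (out_shuffle): [3 5 1 2 4 0]
After op 7 (cut(2)): [1 2 4 0 3 5]
After op 8 (cut(4)): [3 5 1 2 4 0]
Position 2: card 1.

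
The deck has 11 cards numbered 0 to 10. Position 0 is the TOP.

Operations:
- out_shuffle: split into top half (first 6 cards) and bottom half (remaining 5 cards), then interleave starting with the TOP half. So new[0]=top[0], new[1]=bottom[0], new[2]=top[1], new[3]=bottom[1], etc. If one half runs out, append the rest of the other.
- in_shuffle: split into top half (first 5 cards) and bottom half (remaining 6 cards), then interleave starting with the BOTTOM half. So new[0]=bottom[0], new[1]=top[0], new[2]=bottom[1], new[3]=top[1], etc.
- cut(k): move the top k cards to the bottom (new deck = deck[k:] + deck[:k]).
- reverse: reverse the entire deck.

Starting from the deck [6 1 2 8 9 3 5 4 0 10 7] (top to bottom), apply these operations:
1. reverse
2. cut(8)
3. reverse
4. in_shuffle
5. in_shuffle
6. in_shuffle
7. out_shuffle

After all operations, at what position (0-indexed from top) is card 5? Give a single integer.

After op 1 (reverse): [7 10 0 4 5 3 9 8 2 1 6]
After op 2 (cut(8)): [2 1 6 7 10 0 4 5 3 9 8]
After op 3 (reverse): [8 9 3 5 4 0 10 7 6 1 2]
After op 4 (in_shuffle): [0 8 10 9 7 3 6 5 1 4 2]
After op 5 (in_shuffle): [3 0 6 8 5 10 1 9 4 7 2]
After op 6 (in_shuffle): [10 3 1 0 9 6 4 8 7 5 2]
After op 7 (out_shuffle): [10 4 3 8 1 7 0 5 9 2 6]
Card 5 is at position 7.

Answer: 7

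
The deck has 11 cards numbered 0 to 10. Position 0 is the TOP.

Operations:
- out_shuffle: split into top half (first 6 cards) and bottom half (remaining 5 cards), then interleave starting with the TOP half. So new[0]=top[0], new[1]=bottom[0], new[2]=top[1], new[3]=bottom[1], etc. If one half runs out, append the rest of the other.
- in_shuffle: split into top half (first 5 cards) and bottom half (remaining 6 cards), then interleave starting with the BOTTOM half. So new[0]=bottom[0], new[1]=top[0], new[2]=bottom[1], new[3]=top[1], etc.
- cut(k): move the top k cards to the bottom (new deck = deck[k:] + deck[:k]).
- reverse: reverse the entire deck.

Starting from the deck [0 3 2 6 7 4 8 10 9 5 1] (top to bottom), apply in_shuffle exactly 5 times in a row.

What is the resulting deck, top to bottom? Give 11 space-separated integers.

Answer: 5 9 10 8 4 7 6 2 3 0 1

Derivation:
After op 1 (in_shuffle): [4 0 8 3 10 2 9 6 5 7 1]
After op 2 (in_shuffle): [2 4 9 0 6 8 5 3 7 10 1]
After op 3 (in_shuffle): [8 2 5 4 3 9 7 0 10 6 1]
After op 4 (in_shuffle): [9 8 7 2 0 5 10 4 6 3 1]
After op 5 (in_shuffle): [5 9 10 8 4 7 6 2 3 0 1]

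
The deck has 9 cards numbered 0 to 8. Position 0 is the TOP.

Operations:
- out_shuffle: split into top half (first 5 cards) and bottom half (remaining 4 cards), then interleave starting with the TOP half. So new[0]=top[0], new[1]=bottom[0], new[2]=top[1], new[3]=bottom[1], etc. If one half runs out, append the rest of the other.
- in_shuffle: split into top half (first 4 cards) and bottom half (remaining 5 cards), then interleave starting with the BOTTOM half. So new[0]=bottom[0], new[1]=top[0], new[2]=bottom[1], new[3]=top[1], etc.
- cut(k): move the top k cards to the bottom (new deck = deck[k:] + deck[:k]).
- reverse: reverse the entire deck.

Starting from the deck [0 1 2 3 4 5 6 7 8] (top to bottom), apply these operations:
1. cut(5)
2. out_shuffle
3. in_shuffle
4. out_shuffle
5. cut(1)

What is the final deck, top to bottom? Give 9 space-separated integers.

Answer: 6 5 4 3 2 1 0 8 7

Derivation:
After op 1 (cut(5)): [5 6 7 8 0 1 2 3 4]
After op 2 (out_shuffle): [5 1 6 2 7 3 8 4 0]
After op 3 (in_shuffle): [7 5 3 1 8 6 4 2 0]
After op 4 (out_shuffle): [7 6 5 4 3 2 1 0 8]
After op 5 (cut(1)): [6 5 4 3 2 1 0 8 7]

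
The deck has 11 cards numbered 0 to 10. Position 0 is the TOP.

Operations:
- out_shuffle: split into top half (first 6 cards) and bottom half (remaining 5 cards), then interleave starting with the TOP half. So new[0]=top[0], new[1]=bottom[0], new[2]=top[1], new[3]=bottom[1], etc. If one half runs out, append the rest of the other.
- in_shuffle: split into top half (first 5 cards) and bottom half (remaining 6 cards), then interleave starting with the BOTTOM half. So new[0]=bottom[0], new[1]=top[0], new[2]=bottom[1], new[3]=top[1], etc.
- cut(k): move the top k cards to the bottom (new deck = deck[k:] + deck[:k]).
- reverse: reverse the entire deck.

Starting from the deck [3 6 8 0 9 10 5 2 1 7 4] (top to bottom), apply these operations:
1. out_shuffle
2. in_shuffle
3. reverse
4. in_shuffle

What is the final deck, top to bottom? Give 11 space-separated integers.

Answer: 6 10 7 8 5 4 0 2 3 9 1

Derivation:
After op 1 (out_shuffle): [3 5 6 2 8 1 0 7 9 4 10]
After op 2 (in_shuffle): [1 3 0 5 7 6 9 2 4 8 10]
After op 3 (reverse): [10 8 4 2 9 6 7 5 0 3 1]
After op 4 (in_shuffle): [6 10 7 8 5 4 0 2 3 9 1]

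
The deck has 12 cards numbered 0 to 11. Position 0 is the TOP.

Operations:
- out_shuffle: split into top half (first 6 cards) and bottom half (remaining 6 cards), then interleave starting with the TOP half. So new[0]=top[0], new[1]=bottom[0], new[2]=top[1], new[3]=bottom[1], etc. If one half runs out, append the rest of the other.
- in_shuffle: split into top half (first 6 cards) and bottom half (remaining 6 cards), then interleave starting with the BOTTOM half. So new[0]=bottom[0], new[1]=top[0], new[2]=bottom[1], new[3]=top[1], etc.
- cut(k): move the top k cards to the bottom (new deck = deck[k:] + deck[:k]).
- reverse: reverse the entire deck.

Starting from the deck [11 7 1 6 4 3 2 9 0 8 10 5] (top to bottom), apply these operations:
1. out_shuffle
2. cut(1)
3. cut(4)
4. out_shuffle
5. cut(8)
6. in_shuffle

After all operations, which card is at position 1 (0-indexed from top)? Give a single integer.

After op 1 (out_shuffle): [11 2 7 9 1 0 6 8 4 10 3 5]
After op 2 (cut(1)): [2 7 9 1 0 6 8 4 10 3 5 11]
After op 3 (cut(4)): [0 6 8 4 10 3 5 11 2 7 9 1]
After op 4 (out_shuffle): [0 5 6 11 8 2 4 7 10 9 3 1]
After op 5 (cut(8)): [10 9 3 1 0 5 6 11 8 2 4 7]
After op 6 (in_shuffle): [6 10 11 9 8 3 2 1 4 0 7 5]
Position 1: card 10.

Answer: 10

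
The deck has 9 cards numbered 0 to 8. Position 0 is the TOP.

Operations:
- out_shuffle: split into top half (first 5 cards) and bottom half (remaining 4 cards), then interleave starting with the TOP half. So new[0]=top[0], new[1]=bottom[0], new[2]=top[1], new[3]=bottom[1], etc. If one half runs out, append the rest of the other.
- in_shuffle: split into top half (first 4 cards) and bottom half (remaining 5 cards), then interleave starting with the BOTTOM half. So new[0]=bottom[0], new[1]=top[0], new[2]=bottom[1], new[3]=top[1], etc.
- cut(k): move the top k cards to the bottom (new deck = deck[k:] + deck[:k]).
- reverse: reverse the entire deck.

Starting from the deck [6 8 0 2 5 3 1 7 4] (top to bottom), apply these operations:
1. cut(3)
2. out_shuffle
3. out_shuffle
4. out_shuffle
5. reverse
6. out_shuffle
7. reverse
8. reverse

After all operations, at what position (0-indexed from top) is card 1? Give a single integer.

After op 1 (cut(3)): [2 5 3 1 7 4 6 8 0]
After op 2 (out_shuffle): [2 4 5 6 3 8 1 0 7]
After op 3 (out_shuffle): [2 8 4 1 5 0 6 7 3]
After op 4 (out_shuffle): [2 0 8 6 4 7 1 3 5]
After op 5 (reverse): [5 3 1 7 4 6 8 0 2]
After op 6 (out_shuffle): [5 6 3 8 1 0 7 2 4]
After op 7 (reverse): [4 2 7 0 1 8 3 6 5]
After op 8 (reverse): [5 6 3 8 1 0 7 2 4]
Card 1 is at position 4.

Answer: 4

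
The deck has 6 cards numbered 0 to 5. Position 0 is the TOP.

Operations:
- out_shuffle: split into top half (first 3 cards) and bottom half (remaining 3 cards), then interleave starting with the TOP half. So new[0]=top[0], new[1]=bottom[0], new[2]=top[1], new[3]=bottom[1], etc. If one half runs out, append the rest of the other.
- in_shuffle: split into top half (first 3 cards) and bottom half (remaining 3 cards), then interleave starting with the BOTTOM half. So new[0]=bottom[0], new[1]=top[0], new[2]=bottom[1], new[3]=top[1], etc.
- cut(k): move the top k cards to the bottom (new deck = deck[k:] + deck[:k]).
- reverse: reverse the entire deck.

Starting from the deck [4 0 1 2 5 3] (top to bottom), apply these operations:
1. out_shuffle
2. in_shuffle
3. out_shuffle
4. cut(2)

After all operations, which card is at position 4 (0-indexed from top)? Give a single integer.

Answer: 5

Derivation:
After op 1 (out_shuffle): [4 2 0 5 1 3]
After op 2 (in_shuffle): [5 4 1 2 3 0]
After op 3 (out_shuffle): [5 2 4 3 1 0]
After op 4 (cut(2)): [4 3 1 0 5 2]
Position 4: card 5.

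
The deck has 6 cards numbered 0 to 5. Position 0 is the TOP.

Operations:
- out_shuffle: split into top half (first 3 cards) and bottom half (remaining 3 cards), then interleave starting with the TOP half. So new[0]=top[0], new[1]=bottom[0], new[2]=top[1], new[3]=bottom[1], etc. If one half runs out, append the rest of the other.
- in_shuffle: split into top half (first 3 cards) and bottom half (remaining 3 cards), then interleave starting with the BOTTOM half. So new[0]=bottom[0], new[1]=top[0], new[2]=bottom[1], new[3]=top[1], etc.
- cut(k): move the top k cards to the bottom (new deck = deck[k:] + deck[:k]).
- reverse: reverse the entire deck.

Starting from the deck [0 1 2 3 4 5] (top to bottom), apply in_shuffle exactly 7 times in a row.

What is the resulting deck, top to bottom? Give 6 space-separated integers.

After op 1 (in_shuffle): [3 0 4 1 5 2]
After op 2 (in_shuffle): [1 3 5 0 2 4]
After op 3 (in_shuffle): [0 1 2 3 4 5]
After op 4 (in_shuffle): [3 0 4 1 5 2]
After op 5 (in_shuffle): [1 3 5 0 2 4]
After op 6 (in_shuffle): [0 1 2 3 4 5]
After op 7 (in_shuffle): [3 0 4 1 5 2]

Answer: 3 0 4 1 5 2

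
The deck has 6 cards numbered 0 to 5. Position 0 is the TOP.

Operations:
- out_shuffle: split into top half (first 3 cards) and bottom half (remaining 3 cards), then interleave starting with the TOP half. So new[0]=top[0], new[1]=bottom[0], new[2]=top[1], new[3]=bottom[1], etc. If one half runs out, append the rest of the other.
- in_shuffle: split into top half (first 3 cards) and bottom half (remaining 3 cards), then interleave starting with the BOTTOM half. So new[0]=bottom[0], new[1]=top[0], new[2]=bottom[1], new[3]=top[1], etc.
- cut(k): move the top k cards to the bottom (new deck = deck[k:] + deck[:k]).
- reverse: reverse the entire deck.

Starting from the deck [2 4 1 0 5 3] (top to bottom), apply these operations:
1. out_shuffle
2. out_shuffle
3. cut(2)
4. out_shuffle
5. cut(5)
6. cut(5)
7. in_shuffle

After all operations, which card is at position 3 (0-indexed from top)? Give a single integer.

Answer: 5

Derivation:
After op 1 (out_shuffle): [2 0 4 5 1 3]
After op 2 (out_shuffle): [2 5 0 1 4 3]
After op 3 (cut(2)): [0 1 4 3 2 5]
After op 4 (out_shuffle): [0 3 1 2 4 5]
After op 5 (cut(5)): [5 0 3 1 2 4]
After op 6 (cut(5)): [4 5 0 3 1 2]
After op 7 (in_shuffle): [3 4 1 5 2 0]
Position 3: card 5.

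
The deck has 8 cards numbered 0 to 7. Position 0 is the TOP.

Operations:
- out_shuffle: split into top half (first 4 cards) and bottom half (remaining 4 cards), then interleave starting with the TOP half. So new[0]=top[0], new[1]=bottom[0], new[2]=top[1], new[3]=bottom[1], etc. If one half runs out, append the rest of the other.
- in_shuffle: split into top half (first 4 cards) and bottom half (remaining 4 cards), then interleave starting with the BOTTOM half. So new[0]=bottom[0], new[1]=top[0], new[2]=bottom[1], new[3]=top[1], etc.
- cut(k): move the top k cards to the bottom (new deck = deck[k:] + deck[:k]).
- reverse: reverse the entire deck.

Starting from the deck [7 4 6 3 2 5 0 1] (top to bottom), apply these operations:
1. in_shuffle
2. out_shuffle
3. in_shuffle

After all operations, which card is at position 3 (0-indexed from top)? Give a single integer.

Answer: 0

Derivation:
After op 1 (in_shuffle): [2 7 5 4 0 6 1 3]
After op 2 (out_shuffle): [2 0 7 6 5 1 4 3]
After op 3 (in_shuffle): [5 2 1 0 4 7 3 6]
Position 3: card 0.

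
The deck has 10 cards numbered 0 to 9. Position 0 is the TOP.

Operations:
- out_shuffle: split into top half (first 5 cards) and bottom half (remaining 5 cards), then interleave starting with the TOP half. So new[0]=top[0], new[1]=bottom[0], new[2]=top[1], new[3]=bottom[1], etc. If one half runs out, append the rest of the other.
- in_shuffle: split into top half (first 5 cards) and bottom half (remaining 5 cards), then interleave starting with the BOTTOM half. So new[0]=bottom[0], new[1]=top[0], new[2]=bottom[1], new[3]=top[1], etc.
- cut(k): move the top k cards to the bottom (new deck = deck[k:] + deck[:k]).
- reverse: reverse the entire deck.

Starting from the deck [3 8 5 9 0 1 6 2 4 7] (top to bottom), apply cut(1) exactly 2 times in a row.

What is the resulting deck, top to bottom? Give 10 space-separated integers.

After op 1 (cut(1)): [8 5 9 0 1 6 2 4 7 3]
After op 2 (cut(1)): [5 9 0 1 6 2 4 7 3 8]

Answer: 5 9 0 1 6 2 4 7 3 8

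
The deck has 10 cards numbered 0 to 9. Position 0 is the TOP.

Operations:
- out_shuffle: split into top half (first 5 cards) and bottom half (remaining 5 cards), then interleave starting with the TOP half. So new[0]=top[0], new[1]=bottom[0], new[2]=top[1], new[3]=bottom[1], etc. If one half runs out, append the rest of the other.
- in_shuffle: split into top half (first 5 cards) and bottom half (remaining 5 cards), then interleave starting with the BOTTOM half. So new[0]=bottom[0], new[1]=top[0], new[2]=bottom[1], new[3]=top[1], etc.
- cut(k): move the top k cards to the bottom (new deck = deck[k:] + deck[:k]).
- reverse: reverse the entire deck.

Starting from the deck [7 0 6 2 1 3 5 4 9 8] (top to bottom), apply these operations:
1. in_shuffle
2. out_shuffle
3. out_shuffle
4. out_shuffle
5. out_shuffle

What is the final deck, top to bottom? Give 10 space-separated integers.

Answer: 3 4 8 0 2 5 9 7 6 1

Derivation:
After op 1 (in_shuffle): [3 7 5 0 4 6 9 2 8 1]
After op 2 (out_shuffle): [3 6 7 9 5 2 0 8 4 1]
After op 3 (out_shuffle): [3 2 6 0 7 8 9 4 5 1]
After op 4 (out_shuffle): [3 8 2 9 6 4 0 5 7 1]
After op 5 (out_shuffle): [3 4 8 0 2 5 9 7 6 1]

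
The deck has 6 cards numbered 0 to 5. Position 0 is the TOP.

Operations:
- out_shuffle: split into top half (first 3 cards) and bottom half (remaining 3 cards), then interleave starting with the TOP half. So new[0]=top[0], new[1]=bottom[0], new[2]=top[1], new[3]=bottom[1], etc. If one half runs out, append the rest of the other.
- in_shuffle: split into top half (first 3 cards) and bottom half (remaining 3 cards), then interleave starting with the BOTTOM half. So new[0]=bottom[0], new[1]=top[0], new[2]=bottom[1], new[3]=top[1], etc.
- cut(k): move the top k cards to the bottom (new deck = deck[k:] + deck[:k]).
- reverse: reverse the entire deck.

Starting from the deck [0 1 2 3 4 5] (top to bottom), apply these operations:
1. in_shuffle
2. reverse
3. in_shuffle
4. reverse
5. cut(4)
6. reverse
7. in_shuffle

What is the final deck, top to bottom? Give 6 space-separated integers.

Answer: 1 0 4 5 2 3

Derivation:
After op 1 (in_shuffle): [3 0 4 1 5 2]
After op 2 (reverse): [2 5 1 4 0 3]
After op 3 (in_shuffle): [4 2 0 5 3 1]
After op 4 (reverse): [1 3 5 0 2 4]
After op 5 (cut(4)): [2 4 1 3 5 0]
After op 6 (reverse): [0 5 3 1 4 2]
After op 7 (in_shuffle): [1 0 4 5 2 3]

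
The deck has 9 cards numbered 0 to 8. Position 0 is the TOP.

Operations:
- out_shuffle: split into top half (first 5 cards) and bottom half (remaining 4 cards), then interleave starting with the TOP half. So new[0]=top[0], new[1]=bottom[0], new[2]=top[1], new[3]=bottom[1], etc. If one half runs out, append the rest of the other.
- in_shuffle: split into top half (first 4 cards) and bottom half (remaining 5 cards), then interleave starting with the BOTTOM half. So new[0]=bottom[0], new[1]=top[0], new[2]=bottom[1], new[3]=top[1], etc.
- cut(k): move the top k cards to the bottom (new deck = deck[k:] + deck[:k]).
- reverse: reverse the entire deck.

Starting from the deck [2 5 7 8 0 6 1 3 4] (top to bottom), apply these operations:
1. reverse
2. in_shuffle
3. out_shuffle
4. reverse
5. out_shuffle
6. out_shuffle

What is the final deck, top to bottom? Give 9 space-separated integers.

After op 1 (reverse): [4 3 1 6 0 8 7 5 2]
After op 2 (in_shuffle): [0 4 8 3 7 1 5 6 2]
After op 3 (out_shuffle): [0 1 4 5 8 6 3 2 7]
After op 4 (reverse): [7 2 3 6 8 5 4 1 0]
After op 5 (out_shuffle): [7 5 2 4 3 1 6 0 8]
After op 6 (out_shuffle): [7 1 5 6 2 0 4 8 3]

Answer: 7 1 5 6 2 0 4 8 3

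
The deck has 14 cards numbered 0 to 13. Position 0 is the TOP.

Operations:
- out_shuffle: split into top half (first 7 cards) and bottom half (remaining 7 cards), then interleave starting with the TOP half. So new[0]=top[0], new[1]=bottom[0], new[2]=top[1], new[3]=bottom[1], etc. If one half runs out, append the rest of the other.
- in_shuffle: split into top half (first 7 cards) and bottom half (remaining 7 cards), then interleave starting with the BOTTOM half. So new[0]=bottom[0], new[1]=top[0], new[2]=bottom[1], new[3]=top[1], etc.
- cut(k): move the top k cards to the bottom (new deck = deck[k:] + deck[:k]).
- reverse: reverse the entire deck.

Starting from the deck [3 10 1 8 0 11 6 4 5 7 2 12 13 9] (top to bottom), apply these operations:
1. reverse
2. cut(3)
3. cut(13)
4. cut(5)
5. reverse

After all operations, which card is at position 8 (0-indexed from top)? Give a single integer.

Answer: 10

Derivation:
After op 1 (reverse): [9 13 12 2 7 5 4 6 11 0 8 1 10 3]
After op 2 (cut(3)): [2 7 5 4 6 11 0 8 1 10 3 9 13 12]
After op 3 (cut(13)): [12 2 7 5 4 6 11 0 8 1 10 3 9 13]
After op 4 (cut(5)): [6 11 0 8 1 10 3 9 13 12 2 7 5 4]
After op 5 (reverse): [4 5 7 2 12 13 9 3 10 1 8 0 11 6]
Position 8: card 10.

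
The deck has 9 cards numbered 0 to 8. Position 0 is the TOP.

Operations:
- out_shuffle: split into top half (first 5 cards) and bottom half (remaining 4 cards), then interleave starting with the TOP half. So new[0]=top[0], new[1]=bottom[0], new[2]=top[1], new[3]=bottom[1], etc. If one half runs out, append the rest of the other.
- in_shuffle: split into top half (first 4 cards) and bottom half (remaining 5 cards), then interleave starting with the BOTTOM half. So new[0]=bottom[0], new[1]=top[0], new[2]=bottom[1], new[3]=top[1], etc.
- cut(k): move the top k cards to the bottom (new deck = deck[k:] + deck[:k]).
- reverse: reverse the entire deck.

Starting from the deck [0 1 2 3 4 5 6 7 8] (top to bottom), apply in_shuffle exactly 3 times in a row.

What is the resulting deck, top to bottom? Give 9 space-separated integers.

After op 1 (in_shuffle): [4 0 5 1 6 2 7 3 8]
After op 2 (in_shuffle): [6 4 2 0 7 5 3 1 8]
After op 3 (in_shuffle): [7 6 5 4 3 2 1 0 8]

Answer: 7 6 5 4 3 2 1 0 8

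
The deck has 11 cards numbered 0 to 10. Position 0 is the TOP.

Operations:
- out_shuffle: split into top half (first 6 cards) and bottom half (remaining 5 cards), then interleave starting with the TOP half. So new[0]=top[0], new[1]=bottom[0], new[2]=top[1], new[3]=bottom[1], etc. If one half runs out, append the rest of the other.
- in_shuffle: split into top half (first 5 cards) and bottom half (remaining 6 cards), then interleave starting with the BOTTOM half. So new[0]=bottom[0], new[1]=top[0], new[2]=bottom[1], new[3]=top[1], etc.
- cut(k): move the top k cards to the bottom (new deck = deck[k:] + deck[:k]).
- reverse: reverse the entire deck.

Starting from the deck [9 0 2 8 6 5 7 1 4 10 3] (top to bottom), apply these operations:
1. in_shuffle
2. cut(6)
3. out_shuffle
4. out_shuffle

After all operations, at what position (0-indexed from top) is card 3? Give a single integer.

Answer: 5

Derivation:
After op 1 (in_shuffle): [5 9 7 0 1 2 4 8 10 6 3]
After op 2 (cut(6)): [4 8 10 6 3 5 9 7 0 1 2]
After op 3 (out_shuffle): [4 9 8 7 10 0 6 1 3 2 5]
After op 4 (out_shuffle): [4 6 9 1 8 3 7 2 10 5 0]
Card 3 is at position 5.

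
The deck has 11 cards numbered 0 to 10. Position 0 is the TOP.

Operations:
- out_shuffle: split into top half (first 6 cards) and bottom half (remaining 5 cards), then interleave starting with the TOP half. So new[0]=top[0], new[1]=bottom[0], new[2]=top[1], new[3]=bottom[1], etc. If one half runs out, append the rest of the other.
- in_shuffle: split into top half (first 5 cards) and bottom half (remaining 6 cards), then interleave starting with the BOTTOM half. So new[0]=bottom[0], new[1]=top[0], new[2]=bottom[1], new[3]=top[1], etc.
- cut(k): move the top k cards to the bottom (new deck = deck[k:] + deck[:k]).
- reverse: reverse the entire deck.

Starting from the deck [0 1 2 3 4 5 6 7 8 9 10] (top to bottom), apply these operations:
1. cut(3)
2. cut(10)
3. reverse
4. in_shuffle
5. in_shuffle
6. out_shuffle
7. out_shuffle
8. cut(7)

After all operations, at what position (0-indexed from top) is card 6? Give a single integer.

Answer: 2

Derivation:
After op 1 (cut(3)): [3 4 5 6 7 8 9 10 0 1 2]
After op 2 (cut(10)): [2 3 4 5 6 7 8 9 10 0 1]
After op 3 (reverse): [1 0 10 9 8 7 6 5 4 3 2]
After op 4 (in_shuffle): [7 1 6 0 5 10 4 9 3 8 2]
After op 5 (in_shuffle): [10 7 4 1 9 6 3 0 8 5 2]
After op 6 (out_shuffle): [10 3 7 0 4 8 1 5 9 2 6]
After op 7 (out_shuffle): [10 1 3 5 7 9 0 2 4 6 8]
After op 8 (cut(7)): [2 4 6 8 10 1 3 5 7 9 0]
Card 6 is at position 2.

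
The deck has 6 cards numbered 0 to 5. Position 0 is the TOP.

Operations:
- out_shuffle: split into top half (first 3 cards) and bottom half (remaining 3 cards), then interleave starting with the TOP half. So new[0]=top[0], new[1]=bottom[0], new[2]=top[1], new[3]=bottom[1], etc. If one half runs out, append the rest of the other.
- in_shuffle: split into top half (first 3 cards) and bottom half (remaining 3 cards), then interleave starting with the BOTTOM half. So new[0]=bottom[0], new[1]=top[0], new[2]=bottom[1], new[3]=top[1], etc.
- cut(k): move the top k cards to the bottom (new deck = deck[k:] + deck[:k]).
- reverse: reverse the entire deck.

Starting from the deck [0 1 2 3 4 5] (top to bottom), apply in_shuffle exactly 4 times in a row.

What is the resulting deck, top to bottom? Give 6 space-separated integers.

After op 1 (in_shuffle): [3 0 4 1 5 2]
After op 2 (in_shuffle): [1 3 5 0 2 4]
After op 3 (in_shuffle): [0 1 2 3 4 5]
After op 4 (in_shuffle): [3 0 4 1 5 2]

Answer: 3 0 4 1 5 2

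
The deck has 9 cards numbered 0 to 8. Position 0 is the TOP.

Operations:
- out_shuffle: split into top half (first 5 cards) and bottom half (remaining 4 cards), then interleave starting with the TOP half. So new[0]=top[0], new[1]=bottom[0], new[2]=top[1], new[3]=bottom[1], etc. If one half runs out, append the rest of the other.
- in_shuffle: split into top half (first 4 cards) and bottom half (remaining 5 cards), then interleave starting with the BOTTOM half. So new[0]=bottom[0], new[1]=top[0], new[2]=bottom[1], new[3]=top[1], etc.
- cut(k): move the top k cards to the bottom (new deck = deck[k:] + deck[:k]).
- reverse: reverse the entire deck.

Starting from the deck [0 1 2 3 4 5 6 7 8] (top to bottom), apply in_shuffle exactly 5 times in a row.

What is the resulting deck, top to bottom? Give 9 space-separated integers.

Answer: 1 3 5 7 0 2 4 6 8

Derivation:
After op 1 (in_shuffle): [4 0 5 1 6 2 7 3 8]
After op 2 (in_shuffle): [6 4 2 0 7 5 3 1 8]
After op 3 (in_shuffle): [7 6 5 4 3 2 1 0 8]
After op 4 (in_shuffle): [3 7 2 6 1 5 0 4 8]
After op 5 (in_shuffle): [1 3 5 7 0 2 4 6 8]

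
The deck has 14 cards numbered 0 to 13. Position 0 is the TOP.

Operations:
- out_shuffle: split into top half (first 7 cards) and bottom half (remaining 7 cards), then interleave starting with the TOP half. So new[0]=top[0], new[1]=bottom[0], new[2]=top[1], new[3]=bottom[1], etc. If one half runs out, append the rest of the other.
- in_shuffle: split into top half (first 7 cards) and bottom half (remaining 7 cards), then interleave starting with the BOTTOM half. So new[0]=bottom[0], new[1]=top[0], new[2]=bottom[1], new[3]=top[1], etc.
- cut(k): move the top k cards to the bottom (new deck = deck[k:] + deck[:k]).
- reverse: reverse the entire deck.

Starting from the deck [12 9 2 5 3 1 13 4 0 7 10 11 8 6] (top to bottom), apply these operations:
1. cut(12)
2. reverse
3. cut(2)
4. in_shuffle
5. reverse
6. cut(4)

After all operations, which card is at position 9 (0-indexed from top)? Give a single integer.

Answer: 2

Derivation:
After op 1 (cut(12)): [8 6 12 9 2 5 3 1 13 4 0 7 10 11]
After op 2 (reverse): [11 10 7 0 4 13 1 3 5 2 9 12 6 8]
After op 3 (cut(2)): [7 0 4 13 1 3 5 2 9 12 6 8 11 10]
After op 4 (in_shuffle): [2 7 9 0 12 4 6 13 8 1 11 3 10 5]
After op 5 (reverse): [5 10 3 11 1 8 13 6 4 12 0 9 7 2]
After op 6 (cut(4)): [1 8 13 6 4 12 0 9 7 2 5 10 3 11]
Position 9: card 2.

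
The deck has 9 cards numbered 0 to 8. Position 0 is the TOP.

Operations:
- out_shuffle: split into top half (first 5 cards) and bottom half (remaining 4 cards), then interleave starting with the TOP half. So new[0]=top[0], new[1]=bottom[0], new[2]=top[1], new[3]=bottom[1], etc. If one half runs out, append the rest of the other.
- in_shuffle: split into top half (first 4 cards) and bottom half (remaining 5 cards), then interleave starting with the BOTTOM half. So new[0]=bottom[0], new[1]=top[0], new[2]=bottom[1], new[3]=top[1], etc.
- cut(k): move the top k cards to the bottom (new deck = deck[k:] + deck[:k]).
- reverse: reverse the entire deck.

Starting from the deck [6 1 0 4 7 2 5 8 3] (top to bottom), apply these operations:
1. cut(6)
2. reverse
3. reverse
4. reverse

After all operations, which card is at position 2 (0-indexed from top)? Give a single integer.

After op 1 (cut(6)): [5 8 3 6 1 0 4 7 2]
After op 2 (reverse): [2 7 4 0 1 6 3 8 5]
After op 3 (reverse): [5 8 3 6 1 0 4 7 2]
After op 4 (reverse): [2 7 4 0 1 6 3 8 5]
Position 2: card 4.

Answer: 4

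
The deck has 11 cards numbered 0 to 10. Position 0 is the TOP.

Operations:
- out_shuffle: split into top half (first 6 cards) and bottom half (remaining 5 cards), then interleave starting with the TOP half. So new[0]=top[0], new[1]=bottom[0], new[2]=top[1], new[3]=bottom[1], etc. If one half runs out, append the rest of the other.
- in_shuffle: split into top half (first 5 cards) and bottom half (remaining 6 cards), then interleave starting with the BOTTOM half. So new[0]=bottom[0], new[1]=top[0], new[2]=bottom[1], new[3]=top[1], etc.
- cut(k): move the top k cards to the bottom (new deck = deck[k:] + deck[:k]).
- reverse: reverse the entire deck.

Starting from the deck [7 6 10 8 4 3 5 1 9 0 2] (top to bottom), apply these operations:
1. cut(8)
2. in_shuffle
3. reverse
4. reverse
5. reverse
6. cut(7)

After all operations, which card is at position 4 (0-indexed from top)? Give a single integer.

After op 1 (cut(8)): [9 0 2 7 6 10 8 4 3 5 1]
After op 2 (in_shuffle): [10 9 8 0 4 2 3 7 5 6 1]
After op 3 (reverse): [1 6 5 7 3 2 4 0 8 9 10]
After op 4 (reverse): [10 9 8 0 4 2 3 7 5 6 1]
After op 5 (reverse): [1 6 5 7 3 2 4 0 8 9 10]
After op 6 (cut(7)): [0 8 9 10 1 6 5 7 3 2 4]
Position 4: card 1.

Answer: 1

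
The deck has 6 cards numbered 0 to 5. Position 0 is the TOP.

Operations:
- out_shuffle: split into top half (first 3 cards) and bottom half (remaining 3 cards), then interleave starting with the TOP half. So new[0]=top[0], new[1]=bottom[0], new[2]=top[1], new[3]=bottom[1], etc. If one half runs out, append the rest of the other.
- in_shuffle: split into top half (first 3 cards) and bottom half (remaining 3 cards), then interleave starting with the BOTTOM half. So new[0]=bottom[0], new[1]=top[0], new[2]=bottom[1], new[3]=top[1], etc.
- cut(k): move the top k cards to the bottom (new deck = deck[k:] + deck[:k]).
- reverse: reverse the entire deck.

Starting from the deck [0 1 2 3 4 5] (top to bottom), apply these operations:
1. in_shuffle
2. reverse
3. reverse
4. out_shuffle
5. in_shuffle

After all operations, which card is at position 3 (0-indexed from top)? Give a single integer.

Answer: 1

Derivation:
After op 1 (in_shuffle): [3 0 4 1 5 2]
After op 2 (reverse): [2 5 1 4 0 3]
After op 3 (reverse): [3 0 4 1 5 2]
After op 4 (out_shuffle): [3 1 0 5 4 2]
After op 5 (in_shuffle): [5 3 4 1 2 0]
Position 3: card 1.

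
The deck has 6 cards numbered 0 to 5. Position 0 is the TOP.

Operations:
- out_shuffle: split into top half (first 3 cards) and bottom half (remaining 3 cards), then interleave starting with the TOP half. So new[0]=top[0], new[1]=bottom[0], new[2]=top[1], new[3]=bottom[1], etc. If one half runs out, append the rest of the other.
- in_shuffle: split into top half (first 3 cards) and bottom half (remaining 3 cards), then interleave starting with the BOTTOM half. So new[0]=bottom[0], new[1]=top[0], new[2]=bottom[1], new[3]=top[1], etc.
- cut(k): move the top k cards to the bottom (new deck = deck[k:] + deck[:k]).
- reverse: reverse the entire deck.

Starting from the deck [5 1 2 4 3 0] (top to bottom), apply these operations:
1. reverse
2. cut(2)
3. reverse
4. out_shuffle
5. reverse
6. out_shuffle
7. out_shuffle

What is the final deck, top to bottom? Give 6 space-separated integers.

Answer: 4 1 0 2 5 3

Derivation:
After op 1 (reverse): [0 3 4 2 1 5]
After op 2 (cut(2)): [4 2 1 5 0 3]
After op 3 (reverse): [3 0 5 1 2 4]
After op 4 (out_shuffle): [3 1 0 2 5 4]
After op 5 (reverse): [4 5 2 0 1 3]
After op 6 (out_shuffle): [4 0 5 1 2 3]
After op 7 (out_shuffle): [4 1 0 2 5 3]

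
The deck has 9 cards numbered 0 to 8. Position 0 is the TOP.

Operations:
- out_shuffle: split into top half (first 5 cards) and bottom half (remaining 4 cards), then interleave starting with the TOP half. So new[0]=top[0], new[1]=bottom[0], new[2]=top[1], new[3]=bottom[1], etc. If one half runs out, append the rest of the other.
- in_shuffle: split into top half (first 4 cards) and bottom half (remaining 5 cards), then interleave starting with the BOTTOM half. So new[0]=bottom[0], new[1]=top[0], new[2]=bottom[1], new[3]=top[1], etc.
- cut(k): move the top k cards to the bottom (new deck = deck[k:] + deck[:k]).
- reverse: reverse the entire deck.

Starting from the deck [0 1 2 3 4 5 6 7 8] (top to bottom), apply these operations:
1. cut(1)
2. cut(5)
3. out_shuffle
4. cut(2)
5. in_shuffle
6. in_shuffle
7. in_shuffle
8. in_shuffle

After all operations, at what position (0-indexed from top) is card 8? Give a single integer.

Answer: 2

Derivation:
After op 1 (cut(1)): [1 2 3 4 5 6 7 8 0]
After op 2 (cut(5)): [6 7 8 0 1 2 3 4 5]
After op 3 (out_shuffle): [6 2 7 3 8 4 0 5 1]
After op 4 (cut(2)): [7 3 8 4 0 5 1 6 2]
After op 5 (in_shuffle): [0 7 5 3 1 8 6 4 2]
After op 6 (in_shuffle): [1 0 8 7 6 5 4 3 2]
After op 7 (in_shuffle): [6 1 5 0 4 8 3 7 2]
After op 8 (in_shuffle): [4 6 8 1 3 5 7 0 2]
Card 8 is at position 2.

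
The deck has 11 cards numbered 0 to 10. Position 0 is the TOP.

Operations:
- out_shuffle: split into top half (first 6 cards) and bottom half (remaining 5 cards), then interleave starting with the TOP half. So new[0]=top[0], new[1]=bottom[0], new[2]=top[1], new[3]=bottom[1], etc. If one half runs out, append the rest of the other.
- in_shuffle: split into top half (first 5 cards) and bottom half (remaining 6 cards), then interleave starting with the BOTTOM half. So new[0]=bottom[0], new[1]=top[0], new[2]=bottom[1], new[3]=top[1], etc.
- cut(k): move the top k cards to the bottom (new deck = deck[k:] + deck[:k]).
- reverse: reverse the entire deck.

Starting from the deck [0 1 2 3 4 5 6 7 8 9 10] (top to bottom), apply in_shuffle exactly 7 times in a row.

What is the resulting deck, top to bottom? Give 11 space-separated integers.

Answer: 7 4 1 9 6 3 0 8 5 2 10

Derivation:
After op 1 (in_shuffle): [5 0 6 1 7 2 8 3 9 4 10]
After op 2 (in_shuffle): [2 5 8 0 3 6 9 1 4 7 10]
After op 3 (in_shuffle): [6 2 9 5 1 8 4 0 7 3 10]
After op 4 (in_shuffle): [8 6 4 2 0 9 7 5 3 1 10]
After op 5 (in_shuffle): [9 8 7 6 5 4 3 2 1 0 10]
After op 6 (in_shuffle): [4 9 3 8 2 7 1 6 0 5 10]
After op 7 (in_shuffle): [7 4 1 9 6 3 0 8 5 2 10]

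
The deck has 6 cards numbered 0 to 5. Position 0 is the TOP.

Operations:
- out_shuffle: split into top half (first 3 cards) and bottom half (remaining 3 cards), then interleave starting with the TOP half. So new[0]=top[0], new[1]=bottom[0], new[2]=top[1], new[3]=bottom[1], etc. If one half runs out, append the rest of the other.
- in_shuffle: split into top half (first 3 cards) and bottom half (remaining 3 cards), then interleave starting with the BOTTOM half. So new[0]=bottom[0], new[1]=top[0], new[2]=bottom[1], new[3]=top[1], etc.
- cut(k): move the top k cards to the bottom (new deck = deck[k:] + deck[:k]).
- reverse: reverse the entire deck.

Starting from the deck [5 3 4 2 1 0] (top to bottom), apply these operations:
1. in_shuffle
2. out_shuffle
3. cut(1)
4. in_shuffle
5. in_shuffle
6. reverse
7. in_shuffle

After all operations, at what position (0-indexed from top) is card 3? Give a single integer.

Answer: 5

Derivation:
After op 1 (in_shuffle): [2 5 1 3 0 4]
After op 2 (out_shuffle): [2 3 5 0 1 4]
After op 3 (cut(1)): [3 5 0 1 4 2]
After op 4 (in_shuffle): [1 3 4 5 2 0]
After op 5 (in_shuffle): [5 1 2 3 0 4]
After op 6 (reverse): [4 0 3 2 1 5]
After op 7 (in_shuffle): [2 4 1 0 5 3]
Card 3 is at position 5.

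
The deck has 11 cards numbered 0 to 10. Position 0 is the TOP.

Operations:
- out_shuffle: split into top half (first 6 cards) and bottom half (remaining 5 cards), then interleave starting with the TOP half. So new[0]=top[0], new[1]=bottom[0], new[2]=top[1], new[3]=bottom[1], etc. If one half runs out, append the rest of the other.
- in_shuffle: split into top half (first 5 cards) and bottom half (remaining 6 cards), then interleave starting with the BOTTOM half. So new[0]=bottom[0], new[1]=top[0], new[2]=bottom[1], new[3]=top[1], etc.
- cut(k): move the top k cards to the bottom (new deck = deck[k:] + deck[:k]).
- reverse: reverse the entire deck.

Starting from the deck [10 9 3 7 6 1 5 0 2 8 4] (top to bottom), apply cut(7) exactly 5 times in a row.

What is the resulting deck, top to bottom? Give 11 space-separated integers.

Answer: 3 7 6 1 5 0 2 8 4 10 9

Derivation:
After op 1 (cut(7)): [0 2 8 4 10 9 3 7 6 1 5]
After op 2 (cut(7)): [7 6 1 5 0 2 8 4 10 9 3]
After op 3 (cut(7)): [4 10 9 3 7 6 1 5 0 2 8]
After op 4 (cut(7)): [5 0 2 8 4 10 9 3 7 6 1]
After op 5 (cut(7)): [3 7 6 1 5 0 2 8 4 10 9]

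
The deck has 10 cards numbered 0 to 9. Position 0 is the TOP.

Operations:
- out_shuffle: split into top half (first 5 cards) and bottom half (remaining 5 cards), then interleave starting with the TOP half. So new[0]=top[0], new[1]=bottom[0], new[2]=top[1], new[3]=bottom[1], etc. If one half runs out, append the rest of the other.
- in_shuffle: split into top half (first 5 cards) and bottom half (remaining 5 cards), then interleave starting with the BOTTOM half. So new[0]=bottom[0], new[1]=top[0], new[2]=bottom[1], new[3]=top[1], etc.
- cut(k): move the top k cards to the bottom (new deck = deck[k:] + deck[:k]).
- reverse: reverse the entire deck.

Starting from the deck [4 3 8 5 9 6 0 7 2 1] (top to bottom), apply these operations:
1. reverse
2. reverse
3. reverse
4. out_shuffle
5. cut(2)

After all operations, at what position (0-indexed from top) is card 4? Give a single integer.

Answer: 7

Derivation:
After op 1 (reverse): [1 2 7 0 6 9 5 8 3 4]
After op 2 (reverse): [4 3 8 5 9 6 0 7 2 1]
After op 3 (reverse): [1 2 7 0 6 9 5 8 3 4]
After op 4 (out_shuffle): [1 9 2 5 7 8 0 3 6 4]
After op 5 (cut(2)): [2 5 7 8 0 3 6 4 1 9]
Card 4 is at position 7.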